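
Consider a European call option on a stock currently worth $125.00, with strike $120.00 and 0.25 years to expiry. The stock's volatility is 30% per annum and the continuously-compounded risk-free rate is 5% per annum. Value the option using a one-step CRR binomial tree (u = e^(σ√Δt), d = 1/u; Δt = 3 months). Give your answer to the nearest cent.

$12.57

CRR parameters: u = e^(σ√Δt) = e^(0.3·√0.25) = 1.1618, d = 1/u = 0.8607
Per-period rate: rΔt = 0.05·0.25 = 0.0125, so R = e^0.0125 = 1.0126
Risk-neutral probability p = (e^0.0125 − 0.8607)/(1.1618 − 0.8607) = 0.1519/0.3011 = 0.5043
Terminal stock prices: S_u = 145.2, S_d = 107.6
Terminal payoffs (S − K): max(25.23, 0) = 25.23, max(-12.41, 0) = 0
Node 0 (S = 125): V_0 = e^(−0.0125)·[0.5043·25.2293 + 0.4957·0.0000] = 12.5661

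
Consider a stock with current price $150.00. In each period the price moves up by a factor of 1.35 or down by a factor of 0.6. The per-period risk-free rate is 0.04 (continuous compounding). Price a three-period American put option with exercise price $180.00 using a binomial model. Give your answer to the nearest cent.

Risk-neutral probability p = (e^0.04 − 0.6)/(1.35 − 0.6) = 0.4408/0.7500 = 0.5877
Terminal stock prices: S_uuu = 369.1, S_uud = 164, S_udd = 72.9, S_ddd = 32.4
Terminal payoffs (K − S): max(-189.1, 0) = 0, max(15.97, 0) = 15.97, max(107.1, 0) = 107.1, max(147.6, 0) = 147.6
Node uu (S = 273.4): continuation = e^(−0.04)·[0.5877·0.0000 + 0.4123·15.9750] = 6.3275; exercise value = 0.0000 ≤ continuation, so V_uu = 6.3275
Node ud (S = 121.5): continuation = e^(−0.04)·[0.5877·15.9750 + 0.4123·107.1000] = 51.4421; exercise value = 58.5000 > continuation, so V_ud = 58.5000 (exercise)
Node dd (S = 54): continuation = e^(−0.04)·[0.5877·107.1000 + 0.4123·147.6000] = 118.9421; exercise value = 126.0000 > continuation, so V_dd = 126.0000 (exercise)
Node u (S = 202.5): continuation = e^(−0.04)·[0.5877·6.3275 + 0.4123·58.5000] = 26.7443; exercise value = 0.0000 ≤ continuation, so V_u = 26.7443
Node d (S = 90): continuation = e^(−0.04)·[0.5877·58.5000 + 0.4123·126.0000] = 82.9421; exercise value = 90.0000 > continuation, so V_d = 90.0000 (exercise)
Node 0 (S = 150): continuation = e^(−0.04)·[0.5877·26.7443 + 0.4123·90.0000] = 50.7504; exercise value = 30.0000 ≤ continuation, so V_0 = 50.7504

$50.75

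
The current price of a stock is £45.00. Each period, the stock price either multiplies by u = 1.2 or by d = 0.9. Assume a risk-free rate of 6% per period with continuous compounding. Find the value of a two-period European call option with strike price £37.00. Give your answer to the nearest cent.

Risk-neutral probability p = (e^0.06 − 0.9)/(1.2 − 0.9) = 0.1618/0.3000 = 0.5395
Terminal stock prices: S_uu = 64.8, S_ud = 48.6, S_dd = 36.45
Terminal payoffs (S − K): max(27.8, 0) = 27.8, max(11.6, 0) = 11.6, max(-0.55, 0) = 0
Node u (S = 54): V_u = e^(−0.06)·[0.5395·27.8000 + 0.4605·11.6000] = 19.1547
Node d (S = 40.5): V_d = e^(−0.06)·[0.5395·11.6000 + 0.4605·0.0000] = 5.8933
Node 0 (S = 45): V_0 = e^(−0.06)·[0.5395·19.1547 + 0.4605·5.8933] = 12.2874

£12.29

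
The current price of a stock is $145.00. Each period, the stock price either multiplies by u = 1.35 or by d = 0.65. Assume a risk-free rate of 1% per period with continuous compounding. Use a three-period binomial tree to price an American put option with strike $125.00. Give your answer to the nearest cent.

Risk-neutral probability p = (e^0.01 − 0.65)/(1.35 − 0.65) = 0.3601/0.7000 = 0.5144
Terminal stock prices: S_uuu = 356.8, S_uud = 171.8, S_udd = 82.7, S_ddd = 39.82
Terminal payoffs (K − S): max(-231.8, 0) = 0, max(-46.77, 0) = 0, max(42.3, 0) = 42.3, max(85.18, 0) = 85.18
Node uu (S = 264.3): continuation = e^(−0.01)·[0.5144·0.0000 + 0.4856·0.0000] = 0.0000; exercise value = 0.0000 ≤ continuation, so V_uu = 0.0000
Node ud (S = 127.2): continuation = e^(−0.01)·[0.5144·0.0000 + 0.4856·42.2956] = 20.3362; exercise value = 0.0000 ≤ continuation, so V_ud = 20.3362
Node dd (S = 61.26): continuation = e^(−0.01)·[0.5144·42.2956 + 0.4856·85.1794] = 62.4937; exercise value = 63.7375 > continuation, so V_dd = 63.7375 (exercise)
Node u (S = 195.8): continuation = e^(−0.01)·[0.5144·0.0000 + 0.4856·20.3362] = 9.7778; exercise value = 0.0000 ≤ continuation, so V_u = 9.7778
Node d (S = 94.25): continuation = e^(−0.01)·[0.5144·20.3362 + 0.4856·63.7375] = 41.0016; exercise value = 30.7500 ≤ continuation, so V_d = 41.0016
Node 0 (S = 145): continuation = e^(−0.01)·[0.5144·9.7778 + 0.4856·41.0016] = 24.6933; exercise value = 0.0000 ≤ continuation, so V_0 = 24.6933

$24.69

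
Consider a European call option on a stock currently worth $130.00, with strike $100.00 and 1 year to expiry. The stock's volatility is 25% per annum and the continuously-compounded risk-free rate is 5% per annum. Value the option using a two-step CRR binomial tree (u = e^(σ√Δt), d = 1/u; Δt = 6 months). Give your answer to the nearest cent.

$36.73

CRR parameters: u = e^(σ√Δt) = e^(0.25·√0.5) = 1.1934, d = 1/u = 0.8380
Per-period rate: rΔt = 0.05·0.5 = 0.025, so R = e^0.025 = 1.0253
Risk-neutral probability p = (e^0.025 − 0.8380)/(1.1934 − 0.8380) = 0.1873/0.3554 = 0.5272
Terminal stock prices: S_uu = 185.1, S_ud = 130, S_dd = 91.28
Terminal payoffs (S − K): max(85.14, 0) = 85.14, max(30, 0) = 30, max(-8.715, 0) = 0
Node u (S = 155.1): V_u = e^(−0.025)·[0.5272·85.1355 + 0.4728·30.0000] = 57.6064
Node d (S = 108.9): V_d = e^(−0.025)·[0.5272·30.0000 + 0.4728·0.0000] = 15.4241
Node 0 (S = 130): V_0 = e^(−0.025)·[0.5272·57.6064 + 0.4728·15.4241] = 36.7307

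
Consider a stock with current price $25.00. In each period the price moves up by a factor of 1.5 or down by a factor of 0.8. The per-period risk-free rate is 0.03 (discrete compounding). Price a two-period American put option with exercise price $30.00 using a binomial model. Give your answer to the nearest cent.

$6.52

Risk-neutral probability p = (1 + 0.03 − 0.8)/(1.5 − 0.8) = 0.2300/0.7000 = 0.3286
Terminal stock prices: S_uu = 56.25, S_ud = 30, S_dd = 16
Terminal payoffs (K − S): max(-26.25, 0) = 0, max(0, 0) = 0, max(14, 0) = 14
Node u (S = 37.5): continuation = 1/1.03·[0.3286·0.0000 + 0.6714·0.0000] = 0.0000; exercise value = 0.0000 ≤ continuation, so V_u = 0.0000
Node d (S = 20): continuation = 1/1.03·[0.3286·0.0000 + 0.6714·14.0000] = 9.1262; exercise value = 10.0000 > continuation, so V_d = 10.0000 (exercise)
Node 0 (S = 25): continuation = 1/1.03·[0.3286·0.0000 + 0.6714·10.0000] = 6.5187; exercise value = 5.0000 ≤ continuation, so V_0 = 6.5187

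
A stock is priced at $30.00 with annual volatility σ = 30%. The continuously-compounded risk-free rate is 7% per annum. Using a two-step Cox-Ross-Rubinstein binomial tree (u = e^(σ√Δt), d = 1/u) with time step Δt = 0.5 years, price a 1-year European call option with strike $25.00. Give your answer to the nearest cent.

$7.79

CRR parameters: u = e^(σ√Δt) = e^(0.3·√0.5) = 1.2363, d = 1/u = 0.8089
Per-period rate: rΔt = 0.07·0.5 = 0.035, so R = e^0.035 = 1.0356
Risk-neutral probability p = (e^0.035 − 0.8089)/(1.2363 − 0.8089) = 0.2268/0.4275 = 0.5305
Terminal stock prices: S_uu = 45.85, S_ud = 30, S_dd = 19.63
Terminal payoffs (S − K): max(20.85, 0) = 20.85, max(5, 0) = 5, max(-5.372, 0) = 0
Node u (S = 37.09): V_u = e^(−0.035)·[0.5305·20.8540 + 0.4695·5.0000] = 12.9492
Node d (S = 24.27): V_d = e^(−0.035)·[0.5305·5.0000 + 0.4695·0.0000] = 2.5612
Node 0 (S = 30): V_0 = e^(−0.035)·[0.5305·12.9492 + 0.4695·2.5612] = 7.7944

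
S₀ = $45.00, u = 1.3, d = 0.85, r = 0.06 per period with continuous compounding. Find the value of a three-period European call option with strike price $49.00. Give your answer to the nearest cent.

$8.94

Risk-neutral probability p = (e^0.06 − 0.85)/(1.3 − 0.85) = 0.2118/0.4500 = 0.4707
Terminal stock prices: S_uuu = 98.87, S_uud = 64.64, S_udd = 42.27, S_ddd = 27.64
Terminal payoffs (S − K): max(49.87, 0) = 49.87, max(15.64, 0) = 15.64, max(-6.734, 0) = 0, max(-21.36, 0) = 0
Node uu (S = 76.05): V_uu = e^(−0.06)·[0.4707·49.8650 + 0.5293·15.6425] = 29.9035
Node ud (S = 49.73): V_ud = e^(−0.06)·[0.4707·15.6425 + 0.5293·0.0000] = 6.9348
Node dd (S = 32.51): V_dd = e^(−0.06)·[0.4707·0.0000 + 0.5293·0.0000] = 0.0000
Node u (S = 58.5): V_u = e^(−0.06)·[0.4707·29.9035 + 0.5293·6.9348] = 16.7138
Node d (S = 38.25): V_d = e^(−0.06)·[0.4707·6.9348 + 0.5293·0.0000] = 3.0745
Node 0 (S = 45): V_0 = e^(−0.06)·[0.4707·16.7138 + 0.5293·3.0745] = 8.9422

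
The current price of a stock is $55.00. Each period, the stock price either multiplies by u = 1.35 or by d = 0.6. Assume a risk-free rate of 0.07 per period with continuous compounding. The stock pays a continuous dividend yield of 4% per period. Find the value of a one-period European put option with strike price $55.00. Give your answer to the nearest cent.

$8.74

Per-period risk-free factor R = e^0.07 = 1.0725; dividend-adjusted growth = e^(0.07−0.04) = 1.0305.
Risk-neutral probability p = (1.0305 − 0.6)/(1.35 − 0.6) = 0.4305/0.7500 = 0.5739
Terminal stock prices: S_u = 74.25, S_d = 33
Terminal payoffs (K − S): max(-19.25, 0) = 0, max(22, 0) = 22
Node 0 (S = 55): V_0 = e^(−0.07)·[0.5739·0.0000 + 0.4261·22.0000] = 8.7396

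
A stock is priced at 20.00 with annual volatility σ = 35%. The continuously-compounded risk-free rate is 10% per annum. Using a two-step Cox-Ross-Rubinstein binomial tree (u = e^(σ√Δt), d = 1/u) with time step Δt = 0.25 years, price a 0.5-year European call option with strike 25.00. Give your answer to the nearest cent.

CRR parameters: u = e^(σ√Δt) = e^(0.35·√0.25) = 1.1912, d = 1/u = 0.8395
Per-period rate: rΔt = 0.1·0.25 = 0.025, so R = e^0.025 = 1.0253
Risk-neutral probability p = (e^0.025 − 0.8395)/(1.1912 − 0.8395) = 0.1859/0.3518 = 0.5283
Terminal stock prices: S_uu = 28.38, S_ud = 20, S_dd = 14.09
Terminal payoffs (S − K): max(3.381, 0) = 3.381, max(-5, 0) = 0, max(-10.91, 0) = 0
Node u (S = 23.82): V_u = e^(−0.025)·[0.5283·3.3814 + 0.4717·0.0000] = 1.7423
Node d (S = 16.79): V_d = e^(−0.025)·[0.5283·0.0000 + 0.4717·0.0000] = 0.0000
Node 0 (S = 20): V_0 = e^(−0.025)·[0.5283·1.7423 + 0.4717·0.0000] = 0.8978

0.90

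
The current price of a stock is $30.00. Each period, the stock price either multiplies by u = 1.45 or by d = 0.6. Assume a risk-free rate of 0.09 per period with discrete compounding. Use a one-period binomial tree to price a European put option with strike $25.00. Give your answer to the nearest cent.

$2.72

Risk-neutral probability p = (1 + 0.09 − 0.6)/(1.45 − 0.6) = 0.4900/0.8500 = 0.5765
Terminal stock prices: S_u = 43.5, S_d = 18
Terminal payoffs (K − S): max(-18.5, 0) = 0, max(7, 0) = 7
Node 0 (S = 30): V_0 = 1/1.09·[0.5765·0.0000 + 0.4235·7.0000] = 2.7199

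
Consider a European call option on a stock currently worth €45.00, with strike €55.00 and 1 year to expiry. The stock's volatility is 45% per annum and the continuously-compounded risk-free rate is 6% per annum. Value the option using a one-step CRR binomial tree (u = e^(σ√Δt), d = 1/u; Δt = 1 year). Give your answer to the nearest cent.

€6.69

CRR parameters: u = e^(σ√Δt) = e^(0.45·√1) = 1.5683, d = 1/u = 0.6376
Per-period rate: rΔt = 0.06·1 = 0.06, so R = e^0.06 = 1.0618
Risk-neutral probability p = (e^0.06 − 0.6376)/(1.5683 − 0.6376) = 0.4242/0.9307 = 0.4558
Terminal stock prices: S_u = 70.57, S_d = 28.69
Terminal payoffs (S − K): max(15.57, 0) = 15.57, max(-26.31, 0) = 0
Node 0 (S = 45): V_0 = e^(−0.06)·[0.4558·15.5740 + 0.5442·0.0000] = 6.6853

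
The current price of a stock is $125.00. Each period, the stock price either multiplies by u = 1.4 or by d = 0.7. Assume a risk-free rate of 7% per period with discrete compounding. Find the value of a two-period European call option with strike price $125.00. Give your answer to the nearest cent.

$29.28

Risk-neutral probability p = (1 + 0.07 − 0.7)/(1.4 − 0.7) = 0.3700/0.7000 = 0.5286
Terminal stock prices: S_uu = 245, S_ud = 122.5, S_dd = 61.25
Terminal payoffs (S − K): max(120, 0) = 120, max(-2.5, 0) = 0, max(-63.75, 0) = 0
Node u (S = 175): V_u = 1/1.07·[0.5286·120.0000 + 0.4714·0.0000] = 59.2790
Node d (S = 87.5): V_d = 1/1.07·[0.5286·0.0000 + 0.4714·0.0000] = 0.0000
Node 0 (S = 125): V_0 = 1/1.07·[0.5286·59.2790 + 0.4714·0.0000] = 29.2834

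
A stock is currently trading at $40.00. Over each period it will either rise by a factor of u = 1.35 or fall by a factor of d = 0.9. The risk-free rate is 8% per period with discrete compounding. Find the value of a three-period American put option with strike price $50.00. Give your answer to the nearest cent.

$10.00

Risk-neutral probability p = (1 + 0.08 − 0.9)/(1.35 − 0.9) = 0.1800/0.4500 = 0.4000
Terminal stock prices: S_uuu = 98.42, S_uud = 65.61, S_udd = 43.74, S_ddd = 29.16
Terminal payoffs (K − S): max(-48.42, 0) = 0, max(-15.61, 0) = 0, max(6.26, 0) = 6.26, max(20.84, 0) = 20.84
Node uu (S = 72.9): continuation = 1/1.08·[0.4000·0.0000 + 0.6000·0.0000] = 0.0000; exercise value = 0.0000 ≤ continuation, so V_uu = 0.0000
Node ud (S = 48.6): continuation = 1/1.08·[0.4000·0.0000 + 0.6000·6.2600] = 3.4778; exercise value = 1.4000 ≤ continuation, so V_ud = 3.4778
Node dd (S = 32.4): continuation = 1/1.08·[0.4000·6.2600 + 0.6000·20.8400] = 13.8963; exercise value = 17.6000 > continuation, so V_dd = 17.6000 (exercise)
Node u (S = 54): continuation = 1/1.08·[0.4000·0.0000 + 0.6000·3.4778] = 1.9321; exercise value = 0.0000 ≤ continuation, so V_u = 1.9321
Node d (S = 36): continuation = 1/1.08·[0.4000·3.4778 + 0.6000·17.6000] = 11.0658; exercise value = 14.0000 > continuation, so V_d = 14.0000 (exercise)
Node 0 (S = 40): continuation = 1/1.08·[0.4000·1.9321 + 0.6000·14.0000] = 8.4934; exercise value = 10.0000 > continuation, so V_0 = 10.0000 (exercise)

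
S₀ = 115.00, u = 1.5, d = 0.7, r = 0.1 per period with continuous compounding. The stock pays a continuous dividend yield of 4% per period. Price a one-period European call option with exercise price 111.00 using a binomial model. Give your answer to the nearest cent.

Per-period risk-free factor R = e^0.1 = 1.1052; dividend-adjusted growth = e^(0.1−0.04) = 1.0618.
Risk-neutral probability p = (1.0618 − 0.7)/(1.5 − 0.7) = 0.3618/0.8000 = 0.4523
Terminal stock prices: S_u = 172.5, S_d = 80.5
Terminal payoffs (S − K): max(61.5, 0) = 61.5, max(-30.5, 0) = 0
Node 0 (S = 115): V_0 = e^(−0.1)·[0.4523·61.5000 + 0.5477·0.0000] = 25.1691

25.17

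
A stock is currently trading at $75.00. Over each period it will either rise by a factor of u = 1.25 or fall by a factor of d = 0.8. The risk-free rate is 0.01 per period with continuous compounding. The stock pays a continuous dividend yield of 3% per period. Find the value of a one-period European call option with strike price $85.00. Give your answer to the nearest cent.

Per-period risk-free factor R = e^0.01 = 1.0101; dividend-adjusted growth = e^(0.01−0.03) = 0.9802.
Risk-neutral probability p = (0.9802 − 0.8)/(1.25 − 0.8) = 0.1802/0.4500 = 0.4004
Terminal stock prices: S_u = 93.75, S_d = 60
Terminal payoffs (S − K): max(8.75, 0) = 8.75, max(-25, 0) = 0
Node 0 (S = 75): V_0 = e^(−0.01)·[0.4004·8.7500 + 0.5996·0.0000] = 3.4690

$3.47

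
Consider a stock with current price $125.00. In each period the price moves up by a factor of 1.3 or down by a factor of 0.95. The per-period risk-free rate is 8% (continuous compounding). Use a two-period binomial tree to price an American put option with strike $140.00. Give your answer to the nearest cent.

$15.00

Risk-neutral probability p = (e^0.08 − 0.95)/(1.3 − 0.95) = 0.1333/0.3500 = 0.3808
Terminal stock prices: S_uu = 211.3, S_ud = 154.4, S_dd = 112.8
Terminal payoffs (K − S): max(-71.25, 0) = 0, max(-14.38, 0) = 0, max(27.19, 0) = 27.19
Node u (S = 162.5): continuation = e^(−0.08)·[0.3808·0.0000 + 0.6192·0.0000] = 0.0000; exercise value = 0.0000 ≤ continuation, so V_u = 0.0000
Node d (S = 118.8): continuation = e^(−0.08)·[0.3808·0.0000 + 0.6192·27.1875] = 15.5397; exercise value = 21.2500 > continuation, so V_d = 21.2500 (exercise)
Node 0 (S = 125): continuation = e^(−0.08)·[0.3808·0.0000 + 0.6192·21.2500] = 12.1460; exercise value = 15.0000 > continuation, so V_0 = 15.0000 (exercise)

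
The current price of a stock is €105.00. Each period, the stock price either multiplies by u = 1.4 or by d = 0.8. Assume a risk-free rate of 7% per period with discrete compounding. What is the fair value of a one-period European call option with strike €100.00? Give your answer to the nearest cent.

Risk-neutral probability p = (1 + 0.07 − 0.8)/(1.4 − 0.8) = 0.2700/0.6000 = 0.4500
Terminal stock prices: S_u = 147, S_d = 84
Terminal payoffs (S − K): max(47, 0) = 47, max(-16, 0) = 0
Node 0 (S = 105): V_0 = 1/1.07·[0.4500·47.0000 + 0.5500·0.0000] = 19.7664

€19.77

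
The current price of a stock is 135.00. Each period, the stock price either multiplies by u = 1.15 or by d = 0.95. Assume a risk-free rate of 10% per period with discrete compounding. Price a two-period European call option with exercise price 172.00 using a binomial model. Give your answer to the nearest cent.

3.04

Risk-neutral probability p = (1 + 0.1 − 0.95)/(1.15 − 0.95) = 0.1500/0.2000 = 0.7500
Terminal stock prices: S_uu = 178.5, S_ud = 147.5, S_dd = 121.8
Terminal payoffs (S − K): max(6.537, 0) = 6.537, max(-24.51, 0) = 0, max(-50.16, 0) = 0
Node u (S = 155.2): V_u = 1/1.1·[0.7500·6.5375 + 0.2500·0.0000] = 4.4574
Node d (S = 128.2): V_d = 1/1.1·[0.7500·0.0000 + 0.2500·0.0000] = 0.0000
Node 0 (S = 135): V_0 = 1/1.1·[0.7500·4.4574 + 0.2500·0.0000] = 3.0391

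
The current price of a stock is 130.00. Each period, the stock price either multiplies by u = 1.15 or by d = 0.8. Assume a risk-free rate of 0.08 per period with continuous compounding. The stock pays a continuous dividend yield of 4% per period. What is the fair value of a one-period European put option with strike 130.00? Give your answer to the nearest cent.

7.49

Per-period risk-free factor R = e^0.08 = 1.0833; dividend-adjusted growth = e^(0.08−0.04) = 1.0408.
Risk-neutral probability p = (1.0408 − 0.8)/(1.15 − 0.8) = 0.2408/0.3500 = 0.6880
Terminal stock prices: S_u = 149.5, S_d = 104
Terminal payoffs (K − S): max(-19.5, 0) = 0, max(26, 0) = 26
Node 0 (S = 130): V_0 = e^(−0.08)·[0.6880·0.0000 + 0.3120·26.0000] = 7.4876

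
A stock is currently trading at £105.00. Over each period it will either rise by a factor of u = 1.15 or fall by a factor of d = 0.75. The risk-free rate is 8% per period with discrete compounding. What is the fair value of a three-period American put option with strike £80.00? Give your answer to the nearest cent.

Risk-neutral probability p = (1 + 0.08 − 0.75)/(1.15 − 0.75) = 0.3300/0.4000 = 0.8250
Terminal stock prices: S_uuu = 159.7, S_uud = 104.1, S_udd = 67.92, S_ddd = 44.3
Terminal payoffs (K − S): max(-79.69, 0) = 0, max(-24.15, 0) = 0, max(12.08, 0) = 12.08, max(35.7, 0) = 35.7
Node uu (S = 138.9): continuation = 1/1.08·[0.8250·0.0000 + 0.1750·0.0000] = 0.0000; exercise value = 0.0000 ≤ continuation, so V_uu = 0.0000
Node ud (S = 90.56): continuation = 1/1.08·[0.8250·0.0000 + 0.1750·12.0781] = 1.9571; exercise value = 0.0000 ≤ continuation, so V_ud = 1.9571
Node dd (S = 59.06): continuation = 1/1.08·[0.8250·12.0781 + 0.1750·35.7031] = 15.0116; exercise value = 20.9375 > continuation, so V_dd = 20.9375 (exercise)
Node u (S = 120.7): continuation = 1/1.08·[0.8250·0.0000 + 0.1750·1.9571] = 0.3171; exercise value = 0.0000 ≤ continuation, so V_u = 0.3171
Node d (S = 78.75): continuation = 1/1.08·[0.8250·1.9571 + 0.1750·20.9375] = 4.8877; exercise value = 1.2500 ≤ continuation, so V_d = 4.8877
Node 0 (S = 105): continuation = 1/1.08·[0.8250·0.3171 + 0.1750·4.8877] = 1.0342; exercise value = 0.0000 ≤ continuation, so V_0 = 1.0342

£1.03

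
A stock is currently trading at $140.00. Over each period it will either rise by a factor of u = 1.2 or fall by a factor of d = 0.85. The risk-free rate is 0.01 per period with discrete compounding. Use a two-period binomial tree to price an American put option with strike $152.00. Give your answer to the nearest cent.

Risk-neutral probability p = (1 + 0.01 − 0.85)/(1.2 − 0.85) = 0.1600/0.3500 = 0.4571
Terminal stock prices: S_uu = 201.6, S_ud = 142.8, S_dd = 101.1
Terminal payoffs (K − S): max(-49.6, 0) = 0, max(9.2, 0) = 9.2, max(50.85, 0) = 50.85
Node u (S = 168): continuation = 1/1.01·[0.4571·0.0000 + 0.5429·9.2000] = 4.9448; exercise value = 0.0000 ≤ continuation, so V_u = 4.9448
Node d (S = 119): continuation = 1/1.01·[0.4571·9.2000 + 0.5429·50.8500] = 31.4950; exercise value = 33.0000 > continuation, so V_d = 33.0000 (exercise)
Node 0 (S = 140): continuation = 1/1.01·[0.4571·4.9448 + 0.5429·33.0000] = 19.9750; exercise value = 12.0000 ≤ continuation, so V_0 = 19.9750

$19.98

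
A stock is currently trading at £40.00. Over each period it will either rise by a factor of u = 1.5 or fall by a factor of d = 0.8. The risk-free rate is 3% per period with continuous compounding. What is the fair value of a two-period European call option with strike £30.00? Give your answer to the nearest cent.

£13.61

Risk-neutral probability p = (e^0.03 − 0.8)/(1.5 − 0.8) = 0.2305/0.7000 = 0.3292
Terminal stock prices: S_uu = 90, S_ud = 48, S_dd = 25.6
Terminal payoffs (S − K): max(60, 0) = 60, max(18, 0) = 18, max(-4.4, 0) = 0
Node u (S = 60): V_u = e^(−0.03)·[0.3292·60.0000 + 0.6708·18.0000] = 30.8866
Node d (S = 32): V_d = e^(−0.03)·[0.3292·18.0000 + 0.6708·0.0000] = 5.7508
Node 0 (S = 40): V_0 = e^(−0.03)·[0.3292·30.8866 + 0.6708·5.7508] = 13.6115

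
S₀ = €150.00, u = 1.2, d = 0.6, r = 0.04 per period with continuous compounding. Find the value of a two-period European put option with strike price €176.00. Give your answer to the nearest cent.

€32.40

Risk-neutral probability p = (e^0.04 − 0.6)/(1.2 − 0.6) = 0.4408/0.6000 = 0.7347
Terminal stock prices: S_uu = 216, S_ud = 108, S_dd = 54
Terminal payoffs (K − S): max(-40, 0) = 0, max(68, 0) = 68, max(122, 0) = 122
Node u (S = 180): V_u = e^(−0.04)·[0.7347·0.0000 + 0.2653·68.0000] = 17.3340
Node d (S = 90): V_d = e^(−0.04)·[0.7347·68.0000 + 0.2653·122.0000] = 79.0989
Node 0 (S = 150): V_0 = e^(−0.04)·[0.7347·17.3340 + 0.2653·79.0989] = 32.3990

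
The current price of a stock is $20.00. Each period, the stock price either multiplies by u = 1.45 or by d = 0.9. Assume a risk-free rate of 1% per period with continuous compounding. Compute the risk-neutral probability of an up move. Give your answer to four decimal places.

p = 0.2001

Risk-neutral probability p = (e^0.01 − 0.9)/(1.45 − 0.9) = 0.1101/0.5500 = 0.2001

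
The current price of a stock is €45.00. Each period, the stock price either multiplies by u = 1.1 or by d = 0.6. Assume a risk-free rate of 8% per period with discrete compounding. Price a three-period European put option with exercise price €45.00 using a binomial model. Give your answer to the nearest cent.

€1.18

Risk-neutral probability p = (1 + 0.08 − 0.6)/(1.1 − 0.6) = 0.4800/0.5000 = 0.9600
Terminal stock prices: S_uuu = 59.9, S_uud = 32.67, S_udd = 17.82, S_ddd = 9.72
Terminal payoffs (K − S): max(-14.9, 0) = 0, max(12.33, 0) = 12.33, max(27.18, 0) = 27.18, max(35.28, 0) = 35.28
Node uu (S = 54.45): V_uu = 1/1.08·[0.9600·0.0000 + 0.0400·12.3300] = 0.4567
Node ud (S = 29.7): V_ud = 1/1.08·[0.9600·12.3300 + 0.0400·27.1800] = 11.9667
Node dd (S = 16.2): V_dd = 1/1.08·[0.9600·27.1800 + 0.0400·35.2800] = 25.4667
Node u (S = 49.5): V_u = 1/1.08·[0.9600·0.4567 + 0.0400·11.9667] = 0.8491
Node d (S = 27): V_d = 1/1.08·[0.9600·11.9667 + 0.0400·25.4667] = 11.5802
Node 0 (S = 45): V_0 = 1/1.08·[0.9600·0.8491 + 0.0400·11.5802] = 1.1837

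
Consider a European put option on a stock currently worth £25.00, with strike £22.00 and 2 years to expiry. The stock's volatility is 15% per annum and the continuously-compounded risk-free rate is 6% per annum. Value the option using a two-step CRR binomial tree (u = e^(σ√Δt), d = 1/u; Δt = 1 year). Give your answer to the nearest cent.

£0.34

CRR parameters: u = e^(σ√Δt) = e^(0.15·√1) = 1.1618, d = 1/u = 0.8607
Per-period rate: rΔt = 0.06·1 = 0.06, so R = e^0.06 = 1.0618
Risk-neutral probability p = (e^0.06 − 0.8607)/(1.1618 − 0.8607) = 0.2011/0.3011 = 0.6679
Terminal stock prices: S_uu = 33.75, S_ud = 25, S_dd = 18.52
Terminal payoffs (K − S): max(-11.75, 0) = 0, max(-3, 0) = 0, max(3.48, 0) = 3.48
Node u (S = 29.05): V_u = e^(−0.06)·[0.6679·0.0000 + 0.3321·0.0000] = 0.0000
Node d (S = 21.52): V_d = e^(−0.06)·[0.6679·0.0000 + 0.3321·3.4795] = 1.0882
Node 0 (S = 25): V_0 = e^(−0.06)·[0.6679·0.0000 + 0.3321·1.0882] = 0.3403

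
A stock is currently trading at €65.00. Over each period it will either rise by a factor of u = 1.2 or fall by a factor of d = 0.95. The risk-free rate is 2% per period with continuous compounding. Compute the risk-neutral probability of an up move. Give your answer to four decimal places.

p = 0.2808

Risk-neutral probability p = (e^0.02 − 0.95)/(1.2 − 0.95) = 0.0702/0.2500 = 0.2808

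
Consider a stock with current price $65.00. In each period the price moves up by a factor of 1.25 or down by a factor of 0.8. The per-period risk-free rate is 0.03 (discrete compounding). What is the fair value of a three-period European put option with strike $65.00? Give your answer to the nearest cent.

Risk-neutral probability p = (1 + 0.03 − 0.8)/(1.25 − 0.8) = 0.2300/0.4500 = 0.5111
Terminal stock prices: S_uuu = 127, S_uud = 81.25, S_udd = 52, S_ddd = 33.28
Terminal payoffs (K − S): max(-61.95, 0) = 0, max(-16.25, 0) = 0, max(13, 0) = 13, max(31.72, 0) = 31.72
Node uu (S = 101.6): V_uu = 1/1.03·[0.5111·0.0000 + 0.4889·0.0000] = 0.0000
Node ud (S = 65): V_ud = 1/1.03·[0.5111·0.0000 + 0.4889·13.0000] = 6.1704
Node dd (S = 41.6): V_dd = 1/1.03·[0.5111·13.0000 + 0.4889·31.7200] = 21.5068
Node u (S = 81.25): V_u = 1/1.03·[0.5111·0.0000 + 0.4889·6.1704] = 2.9288
Node d (S = 52): V_d = 1/1.03·[0.5111·6.1704 + 0.4889·21.5068] = 13.2701
Node 0 (S = 65): V_0 = 1/1.03·[0.5111·2.9288 + 0.4889·13.2701] = 7.7520

$7.75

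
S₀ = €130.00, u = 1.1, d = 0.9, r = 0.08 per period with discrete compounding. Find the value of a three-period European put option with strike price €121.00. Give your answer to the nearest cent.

Risk-neutral probability p = (1 + 0.08 − 0.9)/(1.1 − 0.9) = 0.1800/0.2000 = 0.9000
Terminal stock prices: S_uuu = 173, S_uud = 141.6, S_udd = 115.8, S_ddd = 94.77
Terminal payoffs (K − S): max(-52.03, 0) = 0, max(-20.57, 0) = 0, max(5.17, 0) = 5.17, max(26.23, 0) = 26.23
Node uu (S = 157.3): V_uu = 1/1.08·[0.9000·0.0000 + 0.1000·0.0000] = 0.0000
Node ud (S = 128.7): V_ud = 1/1.08·[0.9000·0.0000 + 0.1000·5.1700] = 0.4787
Node dd (S = 105.3): V_dd = 1/1.08·[0.9000·5.1700 + 0.1000·26.2300] = 6.7370
Node u (S = 143): V_u = 1/1.08·[0.9000·0.0000 + 0.1000·0.4787] = 0.0443
Node d (S = 117): V_d = 1/1.08·[0.9000·0.4787 + 0.1000·6.7370] = 1.0227
Node 0 (S = 130): V_0 = 1/1.08·[0.9000·0.0443 + 0.1000·1.0227] = 0.1316

€0.13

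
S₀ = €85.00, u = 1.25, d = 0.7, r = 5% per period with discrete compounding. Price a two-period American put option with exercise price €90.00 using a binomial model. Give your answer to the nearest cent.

Risk-neutral probability p = (1 + 0.05 − 0.7)/(1.25 − 0.7) = 0.3500/0.5500 = 0.6364
Terminal stock prices: S_uu = 132.8, S_ud = 74.38, S_dd = 41.65
Terminal payoffs (K − S): max(-42.81, 0) = 0, max(15.62, 0) = 15.62, max(48.35, 0) = 48.35
Node u (S = 106.2): continuation = 1/1.05·[0.6364·0.0000 + 0.3636·15.6250] = 5.4113; exercise value = 0.0000 ≤ continuation, so V_u = 5.4113
Node d (S = 59.5): continuation = 1/1.05·[0.6364·15.6250 + 0.3636·48.3500] = 26.2143; exercise value = 30.5000 > continuation, so V_d = 30.5000 (exercise)
Node 0 (S = 85): continuation = 1/1.05·[0.6364·5.4113 + 0.3636·30.5000] = 13.8423; exercise value = 5.0000 ≤ continuation, so V_0 = 13.8423

€13.84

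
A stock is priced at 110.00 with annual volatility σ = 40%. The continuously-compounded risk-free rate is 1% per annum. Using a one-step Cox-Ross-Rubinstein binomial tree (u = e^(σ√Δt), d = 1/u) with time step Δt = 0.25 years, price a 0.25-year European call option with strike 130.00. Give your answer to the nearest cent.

1.98

CRR parameters: u = e^(σ√Δt) = e^(0.4·√0.25) = 1.2214, d = 1/u = 0.8187
Per-period rate: rΔt = 0.01·0.25 = 0.0025, so R = e^0.0025 = 1.0025
Risk-neutral probability p = (e^0.0025 − 0.8187)/(1.2214 − 0.8187) = 0.1838/0.4027 = 0.4564
Terminal stock prices: S_u = 134.4, S_d = 90.06
Terminal payoffs (S − K): max(4.354, 0) = 4.354, max(-39.94, 0) = 0
Node 0 (S = 110): V_0 = e^(−0.0025)·[0.4564·4.3543 + 0.5436·0.0000] = 1.9823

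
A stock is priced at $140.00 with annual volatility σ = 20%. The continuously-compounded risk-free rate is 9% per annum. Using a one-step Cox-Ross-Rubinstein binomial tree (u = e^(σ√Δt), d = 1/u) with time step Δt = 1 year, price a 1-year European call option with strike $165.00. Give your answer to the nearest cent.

$3.75

CRR parameters: u = e^(σ√Δt) = e^(0.2·√1) = 1.2214, d = 1/u = 0.8187
Per-period rate: rΔt = 0.09·1 = 0.09, so R = e^0.09 = 1.0942
Risk-neutral probability p = (e^0.09 − 0.8187)/(1.2214 − 0.8187) = 0.2754/0.4027 = 0.6840
Terminal stock prices: S_u = 171, S_d = 114.6
Terminal payoffs (S − K): max(5.996, 0) = 5.996, max(-50.38, 0) = 0
Node 0 (S = 140): V_0 = e^(−0.09)·[0.6840·5.9964 + 0.3160·0.0000] = 3.7487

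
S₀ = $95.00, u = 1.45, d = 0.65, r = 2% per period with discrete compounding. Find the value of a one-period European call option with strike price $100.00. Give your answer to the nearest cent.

Risk-neutral probability p = (1 + 0.02 − 0.65)/(1.45 − 0.65) = 0.3700/0.8000 = 0.4625
Terminal stock prices: S_u = 137.8, S_d = 61.75
Terminal payoffs (S − K): max(37.75, 0) = 37.75, max(-38.25, 0) = 0
Node 0 (S = 95): V_0 = 1/1.02·[0.4625·37.7500 + 0.5375·0.0000] = 17.1170

$17.12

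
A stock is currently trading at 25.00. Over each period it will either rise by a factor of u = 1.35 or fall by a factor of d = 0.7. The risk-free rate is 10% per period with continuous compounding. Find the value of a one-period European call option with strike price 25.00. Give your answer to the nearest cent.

4.94

Risk-neutral probability p = (e^0.1 − 0.7)/(1.35 − 0.7) = 0.4052/0.6500 = 0.6233
Terminal stock prices: S_u = 33.75, S_d = 17.5
Terminal payoffs (S − K): max(8.75, 0) = 8.75, max(-7.5, 0) = 0
Node 0 (S = 25): V_0 = e^(−0.1)·[0.6233·8.7500 + 0.3767·0.0000] = 4.9352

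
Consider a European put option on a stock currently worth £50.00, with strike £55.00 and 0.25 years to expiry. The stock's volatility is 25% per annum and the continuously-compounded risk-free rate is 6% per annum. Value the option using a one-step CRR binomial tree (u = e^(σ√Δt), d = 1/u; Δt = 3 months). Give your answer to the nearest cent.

£5.05

CRR parameters: u = e^(σ√Δt) = e^(0.25·√0.25) = 1.1331, d = 1/u = 0.8825
Per-period rate: rΔt = 0.06·0.25 = 0.015, so R = e^0.015 = 1.0151
Risk-neutral probability p = (e^0.015 − 0.8825)/(1.1331 − 0.8825) = 0.1326/0.2507 = 0.5291
Terminal stock prices: S_u = 56.66, S_d = 44.12
Terminal payoffs (K − S): max(-1.657, 0) = 0, max(10.88, 0) = 10.88
Node 0 (S = 50): V_0 = e^(−0.015)·[0.5291·0.0000 + 0.4709·10.8752] = 5.0450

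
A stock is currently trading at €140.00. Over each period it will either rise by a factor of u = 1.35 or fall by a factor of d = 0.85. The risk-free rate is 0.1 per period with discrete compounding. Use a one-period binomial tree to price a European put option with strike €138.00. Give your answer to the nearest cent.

€8.64

Risk-neutral probability p = (1 + 0.1 − 0.85)/(1.35 − 0.85) = 0.2500/0.5000 = 0.5000
Terminal stock prices: S_u = 189, S_d = 119
Terminal payoffs (K − S): max(-51, 0) = 0, max(19, 0) = 19
Node 0 (S = 140): V_0 = 1/1.1·[0.5000·0.0000 + 0.5000·19.0000] = 8.6364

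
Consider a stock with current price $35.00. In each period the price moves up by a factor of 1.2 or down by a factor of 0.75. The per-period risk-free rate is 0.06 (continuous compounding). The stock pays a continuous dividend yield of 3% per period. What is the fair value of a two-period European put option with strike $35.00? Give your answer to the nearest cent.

Per-period risk-free factor R = e^0.06 = 1.0618; dividend-adjusted growth = e^(0.06−0.03) = 1.0305.
Risk-neutral probability p = (1.0305 − 0.75)/(1.2 − 0.75) = 0.2805/0.4500 = 0.6232
Terminal stock prices: S_uu = 50.4, S_ud = 31.5, S_dd = 19.69
Terminal payoffs (K − S): max(-15.4, 0) = 0, max(3.5, 0) = 3.5, max(15.31, 0) = 15.31
Node u (S = 42): V_u = e^(−0.06)·[0.6232·0.0000 + 0.3768·3.5000] = 1.2419
Node d (S = 26.25): V_d = e^(−0.06)·[0.6232·3.5000 + 0.3768·15.3125] = 7.4876
Node 0 (S = 35): V_0 = e^(−0.06)·[0.6232·1.2419 + 0.3768·7.4876] = 3.3857

$3.39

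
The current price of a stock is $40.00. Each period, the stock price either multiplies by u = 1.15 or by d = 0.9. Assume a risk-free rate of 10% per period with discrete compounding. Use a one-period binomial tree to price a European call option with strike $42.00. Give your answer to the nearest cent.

$2.91

Risk-neutral probability p = (1 + 0.1 − 0.9)/(1.15 − 0.9) = 0.2000/0.2500 = 0.8000
Terminal stock prices: S_u = 46, S_d = 36
Terminal payoffs (S − K): max(4, 0) = 4, max(-6, 0) = 0
Node 0 (S = 40): V_0 = 1/1.1·[0.8000·4.0000 + 0.2000·0.0000] = 2.9091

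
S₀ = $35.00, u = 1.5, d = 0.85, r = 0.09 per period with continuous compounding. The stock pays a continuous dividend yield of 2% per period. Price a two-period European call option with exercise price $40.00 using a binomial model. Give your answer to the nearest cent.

Per-period risk-free factor R = e^0.09 = 1.0942; dividend-adjusted growth = e^(0.09−0.02) = 1.0725.
Risk-neutral probability p = (1.0725 − 0.85)/(1.5 − 0.85) = 0.2225/0.6500 = 0.3423
Terminal stock prices: S_uu = 78.75, S_ud = 44.62, S_dd = 25.29
Terminal payoffs (S − K): max(38.75, 0) = 38.75, max(4.625, 0) = 4.625, max(-14.71, 0) = 0
Node u (S = 52.5): V_u = e^(−0.09)·[0.3423·38.7500 + 0.6577·4.6250] = 14.9032
Node d (S = 29.75): V_d = e^(−0.09)·[0.3423·4.6250 + 0.6577·0.0000] = 1.4470
Node 0 (S = 35): V_0 = e^(−0.09)·[0.3423·14.9032 + 0.6577·1.4470] = 5.5323

$5.53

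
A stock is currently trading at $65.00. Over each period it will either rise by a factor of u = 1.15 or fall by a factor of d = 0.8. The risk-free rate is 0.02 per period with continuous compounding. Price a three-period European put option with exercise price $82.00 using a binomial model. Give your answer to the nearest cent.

Risk-neutral probability p = (e^0.02 − 0.8)/(1.15 − 0.8) = 0.2202/0.3500 = 0.6291
Terminal stock prices: S_uuu = 98.86, S_uud = 68.77, S_udd = 47.84, S_ddd = 33.28
Terminal payoffs (K − S): max(-16.86, 0) = 0, max(13.23, 0) = 13.23, max(34.16, 0) = 34.16, max(48.72, 0) = 48.72
Node uu (S = 85.96): V_uu = e^(−0.02)·[0.6291·0.0000 + 0.3709·13.2300] = 4.8092
Node ud (S = 59.8): V_ud = e^(−0.02)·[0.6291·13.2300 + 0.3709·34.1600] = 20.5763
Node dd (S = 41.6): V_dd = e^(−0.02)·[0.6291·34.1600 + 0.3709·48.7200] = 38.7763
Node u (S = 74.75): V_u = e^(−0.02)·[0.6291·4.8092 + 0.3709·20.5763] = 10.4455
Node d (S = 52): V_d = e^(−0.02)·[0.6291·20.5763 + 0.3709·38.7763] = 26.7847
Node 0 (S = 65): V_0 = e^(−0.02)·[0.6291·10.4455 + 0.3709·26.7847] = 16.1781

$16.18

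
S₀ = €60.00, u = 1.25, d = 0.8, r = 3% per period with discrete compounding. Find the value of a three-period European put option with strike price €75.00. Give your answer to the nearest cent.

€13.79

Risk-neutral probability p = (1 + 0.03 − 0.8)/(1.25 − 0.8) = 0.2300/0.4500 = 0.5111
Terminal stock prices: S_uuu = 117.2, S_uud = 75, S_udd = 48, S_ddd = 30.72
Terminal payoffs (K − S): max(-42.19, 0) = 0, max(0, 0) = 0, max(27, 0) = 27, max(44.28, 0) = 44.28
Node uu (S = 93.75): V_uu = 1/1.03·[0.5111·0.0000 + 0.4889·0.0000] = 0.0000
Node ud (S = 60): V_ud = 1/1.03·[0.5111·0.0000 + 0.4889·27.0000] = 12.8155
Node dd (S = 38.4): V_dd = 1/1.03·[0.5111·27.0000 + 0.4889·44.2800] = 34.4155
Node u (S = 75): V_u = 1/1.03·[0.5111·0.0000 + 0.4889·12.8155] = 6.0829
Node d (S = 48): V_d = 1/1.03·[0.5111·12.8155 + 0.4889·34.4155] = 22.6947
Node 0 (S = 60): V_0 = 1/1.03·[0.5111·6.0829 + 0.4889·22.6947] = 13.7905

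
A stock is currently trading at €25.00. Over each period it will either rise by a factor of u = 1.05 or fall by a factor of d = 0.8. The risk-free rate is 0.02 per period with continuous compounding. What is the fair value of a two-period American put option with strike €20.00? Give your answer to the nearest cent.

€0.05

Risk-neutral probability p = (e^0.02 − 0.8)/(1.05 − 0.8) = 0.2202/0.2500 = 0.8808
Terminal stock prices: S_uu = 27.56, S_ud = 21, S_dd = 16
Terminal payoffs (K − S): max(-7.562, 0) = 0, max(-1, 0) = 0, max(4, 0) = 4
Node u (S = 26.25): continuation = e^(−0.02)·[0.8808·0.0000 + 0.1192·0.0000] = 0.0000; exercise value = 0.0000 ≤ continuation, so V_u = 0.0000
Node d (S = 20): continuation = e^(−0.02)·[0.8808·0.0000 + 0.1192·4.0000] = 0.4673; exercise value = 0.0000 ≤ continuation, so V_d = 0.4673
Node 0 (S = 25): continuation = e^(−0.02)·[0.8808·0.0000 + 0.1192·0.4673] = 0.0546; exercise value = 0.0000 ≤ continuation, so V_0 = 0.0546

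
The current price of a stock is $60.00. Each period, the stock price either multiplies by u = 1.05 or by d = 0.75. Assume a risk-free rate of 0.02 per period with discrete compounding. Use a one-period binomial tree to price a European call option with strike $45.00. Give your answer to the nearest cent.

$15.88

Risk-neutral probability p = (1 + 0.02 − 0.75)/(1.05 − 0.75) = 0.2700/0.3000 = 0.9000
Terminal stock prices: S_u = 63, S_d = 45
Terminal payoffs (S − K): max(18, 0) = 18, max(0, 0) = 0
Node 0 (S = 60): V_0 = 1/1.02·[0.9000·18.0000 + 0.1000·0.0000] = 15.8824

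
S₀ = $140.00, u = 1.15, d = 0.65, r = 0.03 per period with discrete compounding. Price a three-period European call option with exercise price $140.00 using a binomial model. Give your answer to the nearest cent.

Risk-neutral probability p = (1 + 0.03 − 0.65)/(1.15 − 0.65) = 0.3800/0.5000 = 0.7600
Terminal stock prices: S_uuu = 212.9, S_uud = 120.3, S_udd = 68.02, S_ddd = 38.45
Terminal payoffs (S − K): max(72.92, 0) = 72.92, max(-19.65, 0) = 0, max(-71.98, 0) = 0, max(-101.6, 0) = 0
Node uu (S = 185.1): V_uu = 1/1.03·[0.7600·72.9225 + 0.2400·0.0000] = 53.8069
Node ud (S = 104.7): V_ud = 1/1.03·[0.7600·0.0000 + 0.2400·0.0000] = 0.0000
Node dd (S = 59.15): V_dd = 1/1.03·[0.7600·0.0000 + 0.2400·0.0000] = 0.0000
Node u (S = 161): V_u = 1/1.03·[0.7600·53.8069 + 0.2400·0.0000] = 39.7022
Node d (S = 91): V_d = 1/1.03·[0.7600·0.0000 + 0.2400·0.0000] = 0.0000
Node 0 (S = 140): V_0 = 1/1.03·[0.7600·39.7022 + 0.2400·0.0000] = 29.2948

$29.29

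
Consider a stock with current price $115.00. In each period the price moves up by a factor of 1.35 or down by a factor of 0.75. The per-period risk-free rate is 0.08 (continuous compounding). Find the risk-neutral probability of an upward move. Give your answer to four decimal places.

p = 0.5555

Risk-neutral probability p = (e^0.08 − 0.75)/(1.35 − 0.75) = 0.3333/0.6000 = 0.5555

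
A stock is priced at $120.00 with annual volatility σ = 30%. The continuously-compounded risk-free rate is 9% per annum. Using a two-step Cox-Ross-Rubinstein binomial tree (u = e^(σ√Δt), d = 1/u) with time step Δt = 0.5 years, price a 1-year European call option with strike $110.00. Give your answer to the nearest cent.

CRR parameters: u = e^(σ√Δt) = e^(0.3·√0.5) = 1.2363, d = 1/u = 0.8089
Per-period rate: rΔt = 0.09·0.5 = 0.045, so R = e^0.045 = 1.0460
Risk-neutral probability p = (e^0.045 − 0.8089)/(1.2363 − 0.8089) = 0.2372/0.4275 = 0.5548
Terminal stock prices: S_uu = 183.4, S_ud = 120, S_dd = 78.51
Terminal payoffs (S − K): max(73.42, 0) = 73.42, max(10, 0) = 10, max(-31.49, 0) = 0
Node u (S = 148.4): V_u = e^(−0.045)·[0.5548·73.4158 + 0.4452·10.0000] = 43.1976
Node d (S = 97.06): V_d = e^(−0.045)·[0.5548·10.0000 + 0.4452·0.0000] = 5.3043
Node 0 (S = 120): V_0 = e^(−0.045)·[0.5548·43.1976 + 0.4452·5.3043] = 25.1706

$25.17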